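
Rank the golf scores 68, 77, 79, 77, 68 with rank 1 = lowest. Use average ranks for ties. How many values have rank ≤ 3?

2

Sorted (ascending): 68, 68, 77, 77, 79
The 2 values of 68 occupy positions 1–2 → average rank (1+2)/2 = 1.5.
The 2 values of 77 occupy positions 3–4 → average rank (3+4)/2 = 3.5.
Ranks ≤ 3: {1.5, 1.5} → 2 values.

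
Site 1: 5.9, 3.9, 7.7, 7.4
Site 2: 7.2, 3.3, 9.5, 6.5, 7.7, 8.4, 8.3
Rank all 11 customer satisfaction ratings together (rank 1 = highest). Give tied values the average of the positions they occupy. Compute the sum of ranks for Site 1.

29.5

Sorted (descending): 9.5, 8.4, 8.3, 7.7, 7.7, 7.4, 7.2, 6.5, 5.9, 3.9, 3.3
The 2 values of 7.7 occupy positions 4–5 → average rank (4+5)/2 = 4.5.
Site 1 values → pooled ranks: 5.9→9, 3.9→10, 7.7→4.5, 7.4→6
Rank sum = 9 + 10 + 4.5 + 6 = 29.5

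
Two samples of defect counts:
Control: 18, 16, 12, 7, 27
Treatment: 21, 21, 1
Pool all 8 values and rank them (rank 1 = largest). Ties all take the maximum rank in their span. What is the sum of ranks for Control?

Sorted (descending): 27, 21, 21, 18, 16, 12, 7, 1
The 2 values of 21 occupy positions 2–3 → each gets rank 3.
Control values → pooled ranks: 18→4, 16→5, 12→6, 7→7, 27→1
Rank sum = 4 + 5 + 6 + 7 + 1 = 23

23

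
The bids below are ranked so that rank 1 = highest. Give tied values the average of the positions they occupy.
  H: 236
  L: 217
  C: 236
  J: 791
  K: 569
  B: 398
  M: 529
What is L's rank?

Sorted (descending): 791, 569, 529, 398, 236, 236, 217
The 2 values of 236 occupy positions 5–6 → average rank (5+6)/2 = 5.5.
L has value 217 → rank 7.

7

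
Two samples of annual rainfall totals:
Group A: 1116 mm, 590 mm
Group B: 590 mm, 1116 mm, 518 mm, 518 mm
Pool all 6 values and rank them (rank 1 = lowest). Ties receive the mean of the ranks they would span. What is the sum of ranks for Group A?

Sorted (ascending): 518, 518, 590, 590, 1116, 1116
The 2 values of 518 occupy positions 1–2 → average rank (1+2)/2 = 1.5.
The 2 values of 590 occupy positions 3–4 → average rank (3+4)/2 = 3.5.
The 2 values of 1116 occupy positions 5–6 → average rank (5+6)/2 = 5.5.
Group A values → pooled ranks: 1116→5.5, 590→3.5
Rank sum = 5.5 + 3.5 = 9

9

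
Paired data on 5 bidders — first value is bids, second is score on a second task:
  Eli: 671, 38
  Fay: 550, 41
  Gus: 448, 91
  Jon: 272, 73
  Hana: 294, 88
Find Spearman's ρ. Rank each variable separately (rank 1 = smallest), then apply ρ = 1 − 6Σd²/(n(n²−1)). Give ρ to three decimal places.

-0.600

Ranks of variable 1: 5, 4, 3, 1, 2
Ranks of variable 2: 1, 2, 5, 3, 4
d = r₁ − r₂: 4, 2, -2, -2, -2
d²: 16, 4, 4, 4, 4; Σd² = 32
ρ = 1 − 6·32/(5·24) = 1 − 192/120 = -0.600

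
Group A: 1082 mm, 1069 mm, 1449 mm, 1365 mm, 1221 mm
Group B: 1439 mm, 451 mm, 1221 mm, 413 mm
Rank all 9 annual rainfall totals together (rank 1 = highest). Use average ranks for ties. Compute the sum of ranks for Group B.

23.5

Sorted (descending): 1449, 1439, 1365, 1221, 1221, 1082, 1069, 451, 413
The 2 values of 1221 occupy positions 4–5 → average rank (4+5)/2 = 4.5.
Group B values → pooled ranks: 1439→2, 451→8, 1221→4.5, 413→9
Rank sum = 2 + 8 + 4.5 + 9 = 23.5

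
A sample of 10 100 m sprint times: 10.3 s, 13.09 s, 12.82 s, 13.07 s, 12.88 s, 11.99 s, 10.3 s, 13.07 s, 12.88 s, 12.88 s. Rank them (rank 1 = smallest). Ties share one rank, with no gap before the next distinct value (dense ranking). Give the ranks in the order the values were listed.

1, 6, 3, 5, 4, 2, 1, 5, 4, 4

Sorted (ascending): 10.3, 10.3, 11.99, 12.82, 12.88, 12.88, 12.88, 13.07, 13.07, 13.09
The 2 values of 10.3 share dense rank 1.
The 3 values of 12.88 share dense rank 4.
The 2 values of 13.07 share dense rank 5.
Remaining distinct values take the next consecutive integers.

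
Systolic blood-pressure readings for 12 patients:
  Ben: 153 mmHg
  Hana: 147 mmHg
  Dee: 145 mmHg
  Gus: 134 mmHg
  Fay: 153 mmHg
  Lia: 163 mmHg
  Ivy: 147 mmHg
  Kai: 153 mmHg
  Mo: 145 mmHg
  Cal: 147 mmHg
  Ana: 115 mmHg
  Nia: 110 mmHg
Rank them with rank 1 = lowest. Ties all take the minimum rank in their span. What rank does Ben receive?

Sorted (ascending): 110, 115, 134, 145, 145, 147, 147, 147, 153, 153, 153, 163
The 2 values of 145 occupy positions 4–5 → each gets rank 4.
The 3 values of 147 occupy positions 6–8 → each gets rank 6.
The 3 values of 153 occupy positions 9–11 → each gets rank 9.
Ben has value 153 mmHg → rank 9.

9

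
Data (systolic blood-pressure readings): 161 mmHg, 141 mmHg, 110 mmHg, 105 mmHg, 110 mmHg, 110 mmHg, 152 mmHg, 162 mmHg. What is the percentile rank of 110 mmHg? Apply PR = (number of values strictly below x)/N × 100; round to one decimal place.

12.5

N = 8.
Strictly below 110: 1. Equal to 110: 3.
PR = 1/8 × 100 = 12.5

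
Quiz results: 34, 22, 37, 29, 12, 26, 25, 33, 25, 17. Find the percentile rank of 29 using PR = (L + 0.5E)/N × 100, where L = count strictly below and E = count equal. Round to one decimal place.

65.0

N = 10.
Strictly below 29: 6. Equal to 29: 1.
PR = (6 + 0.5·1)/10 × 100 = 65.0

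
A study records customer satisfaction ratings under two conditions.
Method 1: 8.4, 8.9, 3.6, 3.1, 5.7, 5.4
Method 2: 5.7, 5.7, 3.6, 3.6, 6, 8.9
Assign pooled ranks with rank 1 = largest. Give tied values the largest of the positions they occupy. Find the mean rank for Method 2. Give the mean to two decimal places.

7.00

Sorted (descending): 8.9, 8.9, 8.4, 6, 5.7, 5.7, 5.7, 5.4, 3.6, 3.6, 3.6, 3.1
The 2 values of 8.9 occupy positions 1–2 → each gets rank 2.
The 3 values of 5.7 occupy positions 5–7 → each gets rank 7.
The 3 values of 3.6 occupy positions 9–11 → each gets rank 11.
Method 2 values → pooled ranks: 5.7→7, 5.7→7, 3.6→11, 3.6→11, 6→4, 8.9→2
Mean rank = (7 + 7 + 11 + 11 + 4 + 2) / 6 = 7.00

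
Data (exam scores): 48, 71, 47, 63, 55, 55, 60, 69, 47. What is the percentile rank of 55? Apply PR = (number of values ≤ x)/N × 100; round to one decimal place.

55.6

N = 9.
Strictly below 55: 3. Equal to 55: 2.
PR = 5/9 × 100 = 55.6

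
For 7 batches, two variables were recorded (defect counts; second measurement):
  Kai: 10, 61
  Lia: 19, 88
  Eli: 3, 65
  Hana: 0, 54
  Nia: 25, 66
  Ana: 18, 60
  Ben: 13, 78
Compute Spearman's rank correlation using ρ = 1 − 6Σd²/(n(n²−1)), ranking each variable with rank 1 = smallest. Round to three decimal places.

Ranks of variable 1: 3, 6, 2, 1, 7, 5, 4
Ranks of variable 2: 3, 7, 4, 1, 5, 2, 6
d = r₁ − r₂: 0, -1, -2, 0, 2, 3, -2
d²: 0, 1, 4, 0, 4, 9, 4; Σd² = 22
ρ = 1 − 6·22/(7·48) = 1 − 132/336 = 0.607

0.607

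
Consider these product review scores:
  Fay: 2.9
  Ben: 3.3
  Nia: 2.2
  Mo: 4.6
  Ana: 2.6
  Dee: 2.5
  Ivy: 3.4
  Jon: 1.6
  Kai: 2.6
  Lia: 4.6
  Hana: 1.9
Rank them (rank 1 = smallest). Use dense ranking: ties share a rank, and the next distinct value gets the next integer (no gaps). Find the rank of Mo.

9

Sorted (ascending): 1.6, 1.9, 2.2, 2.5, 2.6, 2.6, 2.9, 3.3, 3.4, 4.6, 4.6
The 2 values of 2.6 share dense rank 5.
The 2 values of 4.6 share dense rank 9.
Remaining distinct values take the next consecutive integers.
Mo has value 4.6 → rank 9.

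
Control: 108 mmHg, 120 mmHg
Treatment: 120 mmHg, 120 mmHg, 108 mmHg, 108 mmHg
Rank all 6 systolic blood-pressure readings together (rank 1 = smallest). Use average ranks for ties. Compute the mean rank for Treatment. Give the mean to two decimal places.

Sorted (ascending): 108, 108, 108, 120, 120, 120
The 3 values of 108 occupy positions 1–3 → average rank 2.
The 3 values of 120 occupy positions 4–6 → average rank 5.
Treatment values → pooled ranks: 120→5, 120→5, 108→2, 108→2
Mean rank = (5 + 5 + 2 + 2) / 4 = 3.50

3.50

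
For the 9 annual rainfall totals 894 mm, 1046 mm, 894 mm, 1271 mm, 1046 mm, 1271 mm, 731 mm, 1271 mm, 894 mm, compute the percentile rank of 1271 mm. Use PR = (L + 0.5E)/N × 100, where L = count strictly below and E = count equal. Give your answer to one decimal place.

83.3

N = 9.
Strictly below 1271: 6. Equal to 1271: 3.
PR = (6 + 0.5·3)/9 × 100 = 83.3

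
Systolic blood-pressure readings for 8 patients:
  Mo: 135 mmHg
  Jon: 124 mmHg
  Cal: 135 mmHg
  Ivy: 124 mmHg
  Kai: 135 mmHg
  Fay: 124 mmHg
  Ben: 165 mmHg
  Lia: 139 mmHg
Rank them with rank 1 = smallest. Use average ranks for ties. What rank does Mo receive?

5

Sorted (ascending): 124, 124, 124, 135, 135, 135, 139, 165
The 3 values of 124 occupy positions 1–3 → average rank 2.
The 3 values of 135 occupy positions 4–6 → average rank 5.
Mo has value 135 mmHg → rank 5.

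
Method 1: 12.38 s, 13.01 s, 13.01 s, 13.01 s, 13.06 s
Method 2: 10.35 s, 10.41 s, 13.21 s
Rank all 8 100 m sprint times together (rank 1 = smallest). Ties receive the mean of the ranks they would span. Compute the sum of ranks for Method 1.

Sorted (ascending): 10.35, 10.41, 12.38, 13.01, 13.01, 13.01, 13.06, 13.21
The 3 values of 13.01 occupy positions 4–6 → average rank 5.
Method 1 values → pooled ranks: 12.38→3, 13.01→5, 13.01→5, 13.01→5, 13.06→7
Rank sum = 3 + 5 + 5 + 5 + 7 = 25

25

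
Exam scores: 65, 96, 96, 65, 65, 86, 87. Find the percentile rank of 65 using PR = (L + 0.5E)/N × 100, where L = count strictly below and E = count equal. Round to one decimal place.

21.4

N = 7.
Strictly below 65: 0. Equal to 65: 3.
PR = (0 + 0.5·3)/7 × 100 = 21.4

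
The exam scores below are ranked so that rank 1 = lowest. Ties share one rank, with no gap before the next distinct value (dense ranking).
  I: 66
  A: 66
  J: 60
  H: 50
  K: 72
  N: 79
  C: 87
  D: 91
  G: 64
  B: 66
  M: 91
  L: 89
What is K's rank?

5

Sorted (ascending): 50, 60, 64, 66, 66, 66, 72, 79, 87, 89, 91, 91
The 3 values of 66 share dense rank 4.
The 2 values of 91 share dense rank 9.
Remaining distinct values take the next consecutive integers.
K has value 72 → rank 5.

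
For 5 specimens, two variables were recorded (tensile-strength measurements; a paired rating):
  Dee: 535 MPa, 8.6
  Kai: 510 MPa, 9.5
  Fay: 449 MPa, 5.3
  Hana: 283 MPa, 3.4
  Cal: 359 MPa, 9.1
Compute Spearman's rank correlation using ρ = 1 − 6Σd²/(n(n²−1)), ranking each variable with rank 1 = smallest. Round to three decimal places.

0.500

Ranks of variable 1: 5, 4, 3, 1, 2
Ranks of variable 2: 3, 5, 2, 1, 4
d = r₁ − r₂: 2, -1, 1, 0, -2
d²: 4, 1, 1, 0, 4; Σd² = 10
ρ = 1 − 6·10/(5·24) = 1 − 60/120 = 0.500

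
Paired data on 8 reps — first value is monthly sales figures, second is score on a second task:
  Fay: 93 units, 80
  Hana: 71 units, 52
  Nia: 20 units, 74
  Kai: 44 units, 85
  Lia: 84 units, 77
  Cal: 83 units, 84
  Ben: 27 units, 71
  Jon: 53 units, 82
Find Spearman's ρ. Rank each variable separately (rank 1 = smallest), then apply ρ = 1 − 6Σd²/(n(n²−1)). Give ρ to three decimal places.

0.190

Ranks of variable 1: 8, 5, 1, 3, 7, 6, 2, 4
Ranks of variable 2: 5, 1, 3, 8, 4, 7, 2, 6
d = r₁ − r₂: 3, 4, -2, -5, 3, -1, 0, -2
d²: 9, 16, 4, 25, 9, 1, 0, 4; Σd² = 68
ρ = 1 − 6·68/(8·63) = 1 − 408/504 = 0.190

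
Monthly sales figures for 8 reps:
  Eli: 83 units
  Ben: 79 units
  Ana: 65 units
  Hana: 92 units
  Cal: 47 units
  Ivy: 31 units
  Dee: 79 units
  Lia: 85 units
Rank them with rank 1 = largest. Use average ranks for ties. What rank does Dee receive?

4.5

Sorted (descending): 92, 85, 83, 79, 79, 65, 47, 31
The 2 values of 79 occupy positions 4–5 → average rank (4+5)/2 = 4.5.
Dee has value 79 units → rank 4.5.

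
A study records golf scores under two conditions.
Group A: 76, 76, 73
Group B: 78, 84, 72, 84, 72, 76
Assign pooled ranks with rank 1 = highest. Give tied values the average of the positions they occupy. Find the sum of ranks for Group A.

17

Sorted (descending): 84, 84, 78, 76, 76, 76, 73, 72, 72
The 2 values of 84 occupy positions 1–2 → average rank (1+2)/2 = 1.5.
The 3 values of 76 occupy positions 4–6 → average rank 5.
The 2 values of 72 occupy positions 8–9 → average rank (8+9)/2 = 8.5.
Group A values → pooled ranks: 76→5, 76→5, 73→7
Rank sum = 5 + 5 + 7 = 17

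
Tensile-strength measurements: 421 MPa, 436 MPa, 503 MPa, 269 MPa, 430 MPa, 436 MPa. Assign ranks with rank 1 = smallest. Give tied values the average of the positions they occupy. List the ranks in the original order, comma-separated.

2, 4.5, 6, 1, 3, 4.5

Sorted (ascending): 269, 421, 430, 436, 436, 503
The 2 values of 436 occupy positions 4–5 → average rank (4+5)/2 = 4.5.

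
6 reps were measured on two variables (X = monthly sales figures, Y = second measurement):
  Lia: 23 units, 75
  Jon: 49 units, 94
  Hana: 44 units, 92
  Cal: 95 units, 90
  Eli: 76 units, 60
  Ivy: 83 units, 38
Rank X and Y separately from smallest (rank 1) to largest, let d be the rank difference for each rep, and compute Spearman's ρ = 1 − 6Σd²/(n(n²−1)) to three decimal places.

Ranks of variable 1: 1, 3, 2, 6, 4, 5
Ranks of variable 2: 3, 6, 5, 4, 2, 1
d = r₁ − r₂: -2, -3, -3, 2, 2, 4
d²: 4, 9, 9, 4, 4, 16; Σd² = 46
ρ = 1 − 6·46/(6·35) = 1 − 276/210 = -0.314

-0.314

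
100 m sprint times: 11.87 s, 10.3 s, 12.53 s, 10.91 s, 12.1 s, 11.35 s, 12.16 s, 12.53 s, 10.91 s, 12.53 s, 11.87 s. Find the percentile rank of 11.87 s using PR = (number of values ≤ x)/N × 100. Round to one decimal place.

N = 11.
Strictly below 11.87: 4. Equal to 11.87: 2.
PR = 6/11 × 100 = 54.5

54.5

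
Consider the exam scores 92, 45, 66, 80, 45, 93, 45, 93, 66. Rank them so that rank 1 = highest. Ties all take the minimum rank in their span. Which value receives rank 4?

Sorted (descending): 93, 93, 92, 80, 66, 66, 45, 45, 45
The 2 values of 93 occupy positions 1–2 → each gets rank 1.
The 2 values of 66 occupy positions 5–6 → each gets rank 5.
The 3 values of 45 occupy positions 7–9 → each gets rank 7.
Rank 4 → value 80.

80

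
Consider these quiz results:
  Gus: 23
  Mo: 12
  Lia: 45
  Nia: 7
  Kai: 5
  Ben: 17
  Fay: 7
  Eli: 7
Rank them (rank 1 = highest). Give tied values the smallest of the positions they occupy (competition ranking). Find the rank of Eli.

Sorted (descending): 45, 23, 17, 12, 7, 7, 7, 5
The 3 values of 7 occupy positions 5–7 → each gets rank 5.
Eli has value 7 → rank 5.

5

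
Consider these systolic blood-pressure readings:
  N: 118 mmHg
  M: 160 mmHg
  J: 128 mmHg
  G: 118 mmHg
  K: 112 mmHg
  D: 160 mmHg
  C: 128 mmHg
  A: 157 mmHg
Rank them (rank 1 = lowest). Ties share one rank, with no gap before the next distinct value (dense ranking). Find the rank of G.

Sorted (ascending): 112, 118, 118, 128, 128, 157, 160, 160
The 2 values of 118 share dense rank 2.
The 2 values of 128 share dense rank 3.
The 2 values of 160 share dense rank 5.
Remaining distinct values take the next consecutive integers.
G has value 118 mmHg → rank 2.

2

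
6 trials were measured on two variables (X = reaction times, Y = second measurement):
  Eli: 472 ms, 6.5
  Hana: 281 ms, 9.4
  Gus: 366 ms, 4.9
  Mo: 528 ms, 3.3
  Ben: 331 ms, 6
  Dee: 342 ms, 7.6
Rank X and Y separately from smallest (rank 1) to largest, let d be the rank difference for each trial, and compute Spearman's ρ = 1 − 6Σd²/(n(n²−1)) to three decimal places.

Ranks of variable 1: 5, 1, 4, 6, 2, 3
Ranks of variable 2: 4, 6, 2, 1, 3, 5
d = r₁ − r₂: 1, -5, 2, 5, -1, -2
d²: 1, 25, 4, 25, 1, 4; Σd² = 60
ρ = 1 − 6·60/(6·35) = 1 − 360/210 = -0.714

-0.714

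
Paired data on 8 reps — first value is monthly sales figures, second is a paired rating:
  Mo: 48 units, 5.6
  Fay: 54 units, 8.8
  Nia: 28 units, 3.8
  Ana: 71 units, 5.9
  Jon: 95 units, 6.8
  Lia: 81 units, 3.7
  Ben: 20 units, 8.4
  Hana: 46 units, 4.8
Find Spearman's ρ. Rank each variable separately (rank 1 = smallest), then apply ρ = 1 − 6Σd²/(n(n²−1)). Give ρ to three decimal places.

Ranks of variable 1: 4, 5, 2, 6, 8, 7, 1, 3
Ranks of variable 2: 4, 8, 2, 5, 6, 1, 7, 3
d = r₁ − r₂: 0, -3, 0, 1, 2, 6, -6, 0
d²: 0, 9, 0, 1, 4, 36, 36, 0; Σd² = 86
ρ = 1 − 6·86/(8·63) = 1 − 516/504 = -0.024

-0.024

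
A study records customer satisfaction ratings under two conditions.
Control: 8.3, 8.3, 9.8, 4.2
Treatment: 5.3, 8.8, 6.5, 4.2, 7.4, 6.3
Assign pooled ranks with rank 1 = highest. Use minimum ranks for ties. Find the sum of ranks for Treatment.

Sorted (descending): 9.8, 8.8, 8.3, 8.3, 7.4, 6.5, 6.3, 5.3, 4.2, 4.2
The 2 values of 8.3 occupy positions 3–4 → each gets rank 3.
The 2 values of 4.2 occupy positions 9–10 → each gets rank 9.
Treatment values → pooled ranks: 5.3→8, 8.8→2, 6.5→6, 4.2→9, 7.4→5, 6.3→7
Rank sum = 8 + 2 + 6 + 9 + 5 + 7 = 37

37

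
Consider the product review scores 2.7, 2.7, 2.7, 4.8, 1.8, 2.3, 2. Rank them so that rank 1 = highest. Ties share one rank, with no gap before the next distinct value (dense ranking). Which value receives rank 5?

1.8

Sorted (descending): 4.8, 2.7, 2.7, 2.7, 2.3, 2, 1.8
The 3 values of 2.7 share dense rank 2.
Remaining distinct values take the next consecutive integers.
Rank 5 → value 1.8.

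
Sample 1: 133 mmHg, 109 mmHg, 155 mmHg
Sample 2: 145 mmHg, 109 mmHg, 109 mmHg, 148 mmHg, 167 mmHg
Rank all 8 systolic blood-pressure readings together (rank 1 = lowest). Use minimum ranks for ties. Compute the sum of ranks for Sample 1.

12

Sorted (ascending): 109, 109, 109, 133, 145, 148, 155, 167
The 3 values of 109 occupy positions 1–3 → each gets rank 1.
Sample 1 values → pooled ranks: 133→4, 109→1, 155→7
Rank sum = 4 + 1 + 7 = 12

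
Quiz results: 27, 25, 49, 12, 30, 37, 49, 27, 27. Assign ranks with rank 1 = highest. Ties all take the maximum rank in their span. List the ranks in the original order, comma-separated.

7, 8, 2, 9, 4, 3, 2, 7, 7

Sorted (descending): 49, 49, 37, 30, 27, 27, 27, 25, 12
The 2 values of 49 occupy positions 1–2 → each gets rank 2.
The 3 values of 27 occupy positions 5–7 → each gets rank 7.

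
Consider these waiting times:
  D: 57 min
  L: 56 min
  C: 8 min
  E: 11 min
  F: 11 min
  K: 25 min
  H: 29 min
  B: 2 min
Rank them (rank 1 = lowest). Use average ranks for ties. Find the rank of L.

7

Sorted (ascending): 2, 8, 11, 11, 25, 29, 56, 57
The 2 values of 11 occupy positions 3–4 → average rank (3+4)/2 = 3.5.
L has value 56 min → rank 7.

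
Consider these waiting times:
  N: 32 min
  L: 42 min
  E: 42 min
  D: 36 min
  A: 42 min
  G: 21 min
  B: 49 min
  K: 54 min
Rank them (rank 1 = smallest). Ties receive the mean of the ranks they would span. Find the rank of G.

1

Sorted (ascending): 21, 32, 36, 42, 42, 42, 49, 54
The 3 values of 42 occupy positions 4–6 → average rank 5.
G has value 21 min → rank 1.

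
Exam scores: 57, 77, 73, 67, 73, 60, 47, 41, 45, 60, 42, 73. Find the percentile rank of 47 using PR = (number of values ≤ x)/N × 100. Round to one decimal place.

N = 12.
Strictly below 47: 3. Equal to 47: 1.
PR = 4/12 × 100 = 33.3

33.3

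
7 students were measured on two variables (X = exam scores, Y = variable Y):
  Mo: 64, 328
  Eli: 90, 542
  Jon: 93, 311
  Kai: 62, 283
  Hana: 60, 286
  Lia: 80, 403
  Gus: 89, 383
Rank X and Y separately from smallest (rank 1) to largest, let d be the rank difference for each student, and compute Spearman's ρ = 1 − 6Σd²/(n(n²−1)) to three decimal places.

Ranks of variable 1: 3, 6, 7, 2, 1, 4, 5
Ranks of variable 2: 4, 7, 3, 1, 2, 6, 5
d = r₁ − r₂: -1, -1, 4, 1, -1, -2, 0
d²: 1, 1, 16, 1, 1, 4, 0; Σd² = 24
ρ = 1 − 6·24/(7·48) = 1 − 144/336 = 0.571

0.571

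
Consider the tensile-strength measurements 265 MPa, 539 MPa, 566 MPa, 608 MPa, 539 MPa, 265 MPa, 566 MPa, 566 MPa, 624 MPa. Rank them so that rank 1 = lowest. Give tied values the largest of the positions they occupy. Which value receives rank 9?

624

Sorted (ascending): 265, 265, 539, 539, 566, 566, 566, 608, 624
The 2 values of 265 occupy positions 1–2 → each gets rank 2.
The 2 values of 539 occupy positions 3–4 → each gets rank 4.
The 3 values of 566 occupy positions 5–7 → each gets rank 7.
Rank 9 → value 624.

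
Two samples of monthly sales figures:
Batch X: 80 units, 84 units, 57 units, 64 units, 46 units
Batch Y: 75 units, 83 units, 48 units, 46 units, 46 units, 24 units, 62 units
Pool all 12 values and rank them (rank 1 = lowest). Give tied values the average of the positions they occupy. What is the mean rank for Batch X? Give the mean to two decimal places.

7.80

Sorted (ascending): 24, 46, 46, 46, 48, 57, 62, 64, 75, 80, 83, 84
The 3 values of 46 occupy positions 2–4 → average rank 3.
Batch X values → pooled ranks: 80→10, 84→12, 57→6, 64→8, 46→3
Mean rank = (10 + 12 + 6 + 8 + 3) / 5 = 7.80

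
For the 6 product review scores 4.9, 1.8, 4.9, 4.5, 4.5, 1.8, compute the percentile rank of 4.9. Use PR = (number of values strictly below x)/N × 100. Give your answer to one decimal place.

N = 6.
Strictly below 4.9: 4. Equal to 4.9: 2.
PR = 4/6 × 100 = 66.7

66.7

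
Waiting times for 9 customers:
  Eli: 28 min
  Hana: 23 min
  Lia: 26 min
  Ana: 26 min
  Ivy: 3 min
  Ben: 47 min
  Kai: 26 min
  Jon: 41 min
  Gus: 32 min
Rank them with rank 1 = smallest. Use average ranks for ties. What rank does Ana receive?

4

Sorted (ascending): 3, 23, 26, 26, 26, 28, 32, 41, 47
The 3 values of 26 occupy positions 3–5 → average rank 4.
Ana has value 26 min → rank 4.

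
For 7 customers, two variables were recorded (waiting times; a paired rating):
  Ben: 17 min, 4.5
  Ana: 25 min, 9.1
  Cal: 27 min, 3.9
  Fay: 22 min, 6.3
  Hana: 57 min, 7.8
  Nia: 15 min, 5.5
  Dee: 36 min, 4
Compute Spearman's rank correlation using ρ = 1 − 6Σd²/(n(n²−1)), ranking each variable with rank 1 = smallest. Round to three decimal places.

Ranks of variable 1: 2, 4, 5, 3, 7, 1, 6
Ranks of variable 2: 3, 7, 1, 5, 6, 4, 2
d = r₁ − r₂: -1, -3, 4, -2, 1, -3, 4
d²: 1, 9, 16, 4, 1, 9, 16; Σd² = 56
ρ = 1 − 6·56/(7·48) = 1 − 336/336 = 0.000

0.000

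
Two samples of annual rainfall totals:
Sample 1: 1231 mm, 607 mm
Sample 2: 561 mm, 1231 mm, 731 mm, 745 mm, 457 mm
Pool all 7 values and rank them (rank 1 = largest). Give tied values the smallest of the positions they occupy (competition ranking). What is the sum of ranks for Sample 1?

6

Sorted (descending): 1231, 1231, 745, 731, 607, 561, 457
The 2 values of 1231 occupy positions 1–2 → each gets rank 1.
Sample 1 values → pooled ranks: 1231→1, 607→5
Rank sum = 1 + 5 = 6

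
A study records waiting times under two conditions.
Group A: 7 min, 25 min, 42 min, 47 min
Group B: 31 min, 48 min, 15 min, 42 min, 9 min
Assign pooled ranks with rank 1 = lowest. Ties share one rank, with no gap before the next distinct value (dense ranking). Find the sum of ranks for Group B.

Sorted (ascending): 7, 9, 15, 25, 31, 42, 42, 47, 48
The 2 values of 42 share dense rank 6.
Remaining distinct values take the next consecutive integers.
Group B values → pooled ranks: 31→5, 48→8, 15→3, 42→6, 9→2
Rank sum = 5 + 8 + 3 + 6 + 2 = 24

24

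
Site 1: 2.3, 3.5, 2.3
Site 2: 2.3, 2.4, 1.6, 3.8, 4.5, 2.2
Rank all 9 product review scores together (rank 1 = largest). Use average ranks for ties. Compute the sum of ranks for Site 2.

30

Sorted (descending): 4.5, 3.8, 3.5, 2.4, 2.3, 2.3, 2.3, 2.2, 1.6
The 3 values of 2.3 occupy positions 5–7 → average rank 6.
Site 2 values → pooled ranks: 2.3→6, 2.4→4, 1.6→9, 3.8→2, 4.5→1, 2.2→8
Rank sum = 6 + 4 + 9 + 2 + 1 + 8 = 30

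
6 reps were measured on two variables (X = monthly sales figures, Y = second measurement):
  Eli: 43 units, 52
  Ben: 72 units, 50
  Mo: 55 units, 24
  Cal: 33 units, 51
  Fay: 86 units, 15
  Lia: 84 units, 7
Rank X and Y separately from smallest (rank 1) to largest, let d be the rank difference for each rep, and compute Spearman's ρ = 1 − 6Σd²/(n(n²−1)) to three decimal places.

Ranks of variable 1: 2, 4, 3, 1, 6, 5
Ranks of variable 2: 6, 4, 3, 5, 2, 1
d = r₁ − r₂: -4, 0, 0, -4, 4, 4
d²: 16, 0, 0, 16, 16, 16; Σd² = 64
ρ = 1 − 6·64/(6·35) = 1 − 384/210 = -0.829

-0.829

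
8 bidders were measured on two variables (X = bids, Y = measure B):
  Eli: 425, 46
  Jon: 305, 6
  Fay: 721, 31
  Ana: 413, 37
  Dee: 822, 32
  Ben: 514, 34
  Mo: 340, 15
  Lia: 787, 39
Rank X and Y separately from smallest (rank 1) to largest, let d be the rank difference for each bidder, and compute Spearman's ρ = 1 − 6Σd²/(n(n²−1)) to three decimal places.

Ranks of variable 1: 4, 1, 6, 3, 8, 5, 2, 7
Ranks of variable 2: 8, 1, 3, 6, 4, 5, 2, 7
d = r₁ − r₂: -4, 0, 3, -3, 4, 0, 0, 0
d²: 16, 0, 9, 9, 16, 0, 0, 0; Σd² = 50
ρ = 1 − 6·50/(8·63) = 1 − 300/504 = 0.405

0.405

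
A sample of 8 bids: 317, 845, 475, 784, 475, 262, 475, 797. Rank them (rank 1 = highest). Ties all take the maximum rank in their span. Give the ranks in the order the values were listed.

7, 1, 6, 3, 6, 8, 6, 2

Sorted (descending): 845, 797, 784, 475, 475, 475, 317, 262
The 3 values of 475 occupy positions 4–6 → each gets rank 6.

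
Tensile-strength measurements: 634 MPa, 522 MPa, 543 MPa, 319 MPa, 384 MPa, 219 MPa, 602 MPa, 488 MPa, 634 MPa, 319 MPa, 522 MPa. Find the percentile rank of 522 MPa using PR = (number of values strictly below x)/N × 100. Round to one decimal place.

N = 11.
Strictly below 522: 5. Equal to 522: 2.
PR = 5/11 × 100 = 45.5

45.5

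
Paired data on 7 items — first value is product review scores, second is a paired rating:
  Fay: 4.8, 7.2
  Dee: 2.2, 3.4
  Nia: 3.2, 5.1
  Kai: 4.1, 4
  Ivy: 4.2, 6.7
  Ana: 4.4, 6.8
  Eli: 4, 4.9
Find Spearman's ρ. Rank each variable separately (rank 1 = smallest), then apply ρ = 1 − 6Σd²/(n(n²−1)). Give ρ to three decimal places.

0.857

Ranks of variable 1: 7, 1, 2, 4, 5, 6, 3
Ranks of variable 2: 7, 1, 4, 2, 5, 6, 3
d = r₁ − r₂: 0, 0, -2, 2, 0, 0, 0
d²: 0, 0, 4, 4, 0, 0, 0; Σd² = 8
ρ = 1 − 6·8/(7·48) = 1 − 48/336 = 0.857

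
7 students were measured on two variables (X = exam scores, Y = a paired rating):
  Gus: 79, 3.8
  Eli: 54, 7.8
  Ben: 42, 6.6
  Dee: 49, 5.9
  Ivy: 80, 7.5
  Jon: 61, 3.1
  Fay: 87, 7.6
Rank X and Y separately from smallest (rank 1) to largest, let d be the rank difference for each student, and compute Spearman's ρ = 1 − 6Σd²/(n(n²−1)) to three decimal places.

Ranks of variable 1: 5, 3, 1, 2, 6, 4, 7
Ranks of variable 2: 2, 7, 4, 3, 5, 1, 6
d = r₁ − r₂: 3, -4, -3, -1, 1, 3, 1
d²: 9, 16, 9, 1, 1, 9, 1; Σd² = 46
ρ = 1 − 6·46/(7·48) = 1 − 276/336 = 0.179

0.179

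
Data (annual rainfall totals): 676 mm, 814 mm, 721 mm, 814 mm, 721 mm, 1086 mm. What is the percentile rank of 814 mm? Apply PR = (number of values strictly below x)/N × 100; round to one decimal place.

50.0

N = 6.
Strictly below 814: 3. Equal to 814: 2.
PR = 3/6 × 100 = 50.0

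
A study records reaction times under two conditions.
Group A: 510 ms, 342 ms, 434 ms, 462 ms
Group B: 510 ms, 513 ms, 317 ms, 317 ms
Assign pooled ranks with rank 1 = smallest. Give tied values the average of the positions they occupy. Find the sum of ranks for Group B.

Sorted (ascending): 317, 317, 342, 434, 462, 510, 510, 513
The 2 values of 317 occupy positions 1–2 → average rank (1+2)/2 = 1.5.
The 2 values of 510 occupy positions 6–7 → average rank (6+7)/2 = 6.5.
Group B values → pooled ranks: 510→6.5, 513→8, 317→1.5, 317→1.5
Rank sum = 6.5 + 8 + 1.5 + 1.5 = 17.5

17.5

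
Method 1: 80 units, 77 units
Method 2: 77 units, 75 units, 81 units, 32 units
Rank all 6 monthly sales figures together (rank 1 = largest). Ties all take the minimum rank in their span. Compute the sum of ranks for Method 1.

Sorted (descending): 81, 80, 77, 77, 75, 32
The 2 values of 77 occupy positions 3–4 → each gets rank 3.
Method 1 values → pooled ranks: 80→2, 77→3
Rank sum = 2 + 3 = 5

5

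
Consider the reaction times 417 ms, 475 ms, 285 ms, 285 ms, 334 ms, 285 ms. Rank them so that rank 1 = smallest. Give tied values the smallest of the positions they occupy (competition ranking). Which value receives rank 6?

Sorted (ascending): 285, 285, 285, 334, 417, 475
The 3 values of 285 occupy positions 1–3 → each gets rank 1.
Rank 6 → value 475.

475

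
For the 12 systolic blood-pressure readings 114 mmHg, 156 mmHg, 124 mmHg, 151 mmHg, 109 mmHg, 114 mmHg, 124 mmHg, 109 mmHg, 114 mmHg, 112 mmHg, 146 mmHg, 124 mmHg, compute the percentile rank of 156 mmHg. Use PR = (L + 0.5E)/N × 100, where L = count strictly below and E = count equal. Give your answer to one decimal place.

N = 12.
Strictly below 156: 11. Equal to 156: 1.
PR = (11 + 0.5·1)/12 × 100 = 95.8

95.8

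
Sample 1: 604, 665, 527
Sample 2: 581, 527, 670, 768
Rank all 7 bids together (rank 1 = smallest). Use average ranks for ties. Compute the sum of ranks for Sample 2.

Sorted (ascending): 527, 527, 581, 604, 665, 670, 768
The 2 values of 527 occupy positions 1–2 → average rank (1+2)/2 = 1.5.
Sample 2 values → pooled ranks: 581→3, 527→1.5, 670→6, 768→7
Rank sum = 3 + 1.5 + 6 + 7 = 17.5

17.5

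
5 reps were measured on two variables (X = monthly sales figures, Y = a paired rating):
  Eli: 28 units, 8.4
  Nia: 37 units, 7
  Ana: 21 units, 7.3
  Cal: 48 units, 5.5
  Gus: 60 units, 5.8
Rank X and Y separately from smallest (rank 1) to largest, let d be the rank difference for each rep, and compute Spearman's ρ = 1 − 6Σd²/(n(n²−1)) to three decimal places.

-0.800

Ranks of variable 1: 2, 3, 1, 4, 5
Ranks of variable 2: 5, 3, 4, 1, 2
d = r₁ − r₂: -3, 0, -3, 3, 3
d²: 9, 0, 9, 9, 9; Σd² = 36
ρ = 1 − 6·36/(5·24) = 1 − 216/120 = -0.800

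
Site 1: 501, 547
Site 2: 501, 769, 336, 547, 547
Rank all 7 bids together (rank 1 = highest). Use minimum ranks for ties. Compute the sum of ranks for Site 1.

7

Sorted (descending): 769, 547, 547, 547, 501, 501, 336
The 3 values of 547 occupy positions 2–4 → each gets rank 2.
The 2 values of 501 occupy positions 5–6 → each gets rank 5.
Site 1 values → pooled ranks: 501→5, 547→2
Rank sum = 5 + 2 = 7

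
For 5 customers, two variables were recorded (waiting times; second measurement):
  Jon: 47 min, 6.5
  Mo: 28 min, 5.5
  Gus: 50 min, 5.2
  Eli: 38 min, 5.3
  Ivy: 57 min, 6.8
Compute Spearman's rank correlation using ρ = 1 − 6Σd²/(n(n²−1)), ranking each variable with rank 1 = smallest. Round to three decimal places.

Ranks of variable 1: 3, 1, 4, 2, 5
Ranks of variable 2: 4, 3, 1, 2, 5
d = r₁ − r₂: -1, -2, 3, 0, 0
d²: 1, 4, 9, 0, 0; Σd² = 14
ρ = 1 − 6·14/(5·24) = 1 − 84/120 = 0.300

0.300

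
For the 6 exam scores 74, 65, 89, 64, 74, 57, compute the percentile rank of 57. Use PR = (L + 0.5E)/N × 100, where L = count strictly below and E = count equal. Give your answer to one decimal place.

N = 6.
Strictly below 57: 0. Equal to 57: 1.
PR = (0 + 0.5·1)/6 × 100 = 8.3

8.3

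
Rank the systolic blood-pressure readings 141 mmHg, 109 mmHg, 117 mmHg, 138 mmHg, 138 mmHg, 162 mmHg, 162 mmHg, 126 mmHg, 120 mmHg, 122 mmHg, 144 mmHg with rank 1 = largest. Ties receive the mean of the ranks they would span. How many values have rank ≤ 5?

Sorted (descending): 162, 162, 144, 141, 138, 138, 126, 122, 120, 117, 109
The 2 values of 162 occupy positions 1–2 → average rank (1+2)/2 = 1.5.
The 2 values of 138 occupy positions 5–6 → average rank (5+6)/2 = 5.5.
Ranks ≤ 5: {1.5, 1.5, 3, 4} → 4 values.

4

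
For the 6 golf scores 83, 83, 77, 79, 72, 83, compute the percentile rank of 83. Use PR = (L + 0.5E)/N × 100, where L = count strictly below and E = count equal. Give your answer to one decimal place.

75.0

N = 6.
Strictly below 83: 3. Equal to 83: 3.
PR = (3 + 0.5·3)/6 × 100 = 75.0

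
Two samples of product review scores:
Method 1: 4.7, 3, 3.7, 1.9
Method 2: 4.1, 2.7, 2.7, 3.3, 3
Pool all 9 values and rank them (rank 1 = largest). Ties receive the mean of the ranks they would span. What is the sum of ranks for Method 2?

26.5

Sorted (descending): 4.7, 4.1, 3.7, 3.3, 3, 3, 2.7, 2.7, 1.9
The 2 values of 3 occupy positions 5–6 → average rank (5+6)/2 = 5.5.
The 2 values of 2.7 occupy positions 7–8 → average rank (7+8)/2 = 7.5.
Method 2 values → pooled ranks: 4.1→2, 2.7→7.5, 2.7→7.5, 3.3→4, 3→5.5
Rank sum = 2 + 7.5 + 7.5 + 4 + 5.5 = 26.5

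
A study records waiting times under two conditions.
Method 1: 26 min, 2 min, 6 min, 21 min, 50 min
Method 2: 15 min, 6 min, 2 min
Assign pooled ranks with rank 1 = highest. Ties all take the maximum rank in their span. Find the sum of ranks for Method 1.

Sorted (descending): 50, 26, 21, 15, 6, 6, 2, 2
The 2 values of 6 occupy positions 5–6 → each gets rank 6.
The 2 values of 2 occupy positions 7–8 → each gets rank 8.
Method 1 values → pooled ranks: 26→2, 2→8, 6→6, 21→3, 50→1
Rank sum = 2 + 8 + 6 + 3 + 1 = 20

20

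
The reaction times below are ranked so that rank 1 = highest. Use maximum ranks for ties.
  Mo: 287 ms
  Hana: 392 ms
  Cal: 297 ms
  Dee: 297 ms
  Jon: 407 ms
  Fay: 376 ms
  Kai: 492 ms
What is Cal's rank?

Sorted (descending): 492, 407, 392, 376, 297, 297, 287
The 2 values of 297 occupy positions 5–6 → each gets rank 6.
Cal has value 297 ms → rank 6.

6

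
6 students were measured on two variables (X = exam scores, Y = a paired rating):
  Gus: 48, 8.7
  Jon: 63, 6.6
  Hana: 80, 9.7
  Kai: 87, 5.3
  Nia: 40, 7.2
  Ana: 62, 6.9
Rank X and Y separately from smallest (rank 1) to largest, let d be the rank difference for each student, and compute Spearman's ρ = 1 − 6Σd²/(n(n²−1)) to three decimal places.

-0.371

Ranks of variable 1: 2, 4, 5, 6, 1, 3
Ranks of variable 2: 5, 2, 6, 1, 4, 3
d = r₁ − r₂: -3, 2, -1, 5, -3, 0
d²: 9, 4, 1, 25, 9, 0; Σd² = 48
ρ = 1 − 6·48/(6·35) = 1 − 288/210 = -0.371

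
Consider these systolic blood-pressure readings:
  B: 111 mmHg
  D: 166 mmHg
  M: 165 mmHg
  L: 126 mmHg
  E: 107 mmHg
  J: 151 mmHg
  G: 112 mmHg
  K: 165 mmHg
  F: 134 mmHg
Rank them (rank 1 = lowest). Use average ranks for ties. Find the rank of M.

Sorted (ascending): 107, 111, 112, 126, 134, 151, 165, 165, 166
The 2 values of 165 occupy positions 7–8 → average rank (7+8)/2 = 7.5.
M has value 165 mmHg → rank 7.5.

7.5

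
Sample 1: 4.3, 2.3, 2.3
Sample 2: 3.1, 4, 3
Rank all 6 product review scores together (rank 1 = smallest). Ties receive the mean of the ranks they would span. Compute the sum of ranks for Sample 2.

12

Sorted (ascending): 2.3, 2.3, 3, 3.1, 4, 4.3
The 2 values of 2.3 occupy positions 1–2 → average rank (1+2)/2 = 1.5.
Sample 2 values → pooled ranks: 3.1→4, 4→5, 3→3
Rank sum = 4 + 5 + 3 = 12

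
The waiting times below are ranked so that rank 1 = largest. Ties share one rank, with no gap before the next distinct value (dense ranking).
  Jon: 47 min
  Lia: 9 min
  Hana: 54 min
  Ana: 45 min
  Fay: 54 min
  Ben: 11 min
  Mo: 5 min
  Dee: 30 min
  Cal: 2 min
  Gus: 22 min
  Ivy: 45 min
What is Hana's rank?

Sorted (descending): 54, 54, 47, 45, 45, 30, 22, 11, 9, 5, 2
The 2 values of 54 share dense rank 1.
The 2 values of 45 share dense rank 3.
Remaining distinct values take the next consecutive integers.
Hana has value 54 min → rank 1.

1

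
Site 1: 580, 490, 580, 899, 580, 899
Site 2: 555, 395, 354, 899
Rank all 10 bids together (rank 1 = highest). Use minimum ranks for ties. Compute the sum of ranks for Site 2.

27

Sorted (descending): 899, 899, 899, 580, 580, 580, 555, 490, 395, 354
The 3 values of 899 occupy positions 1–3 → each gets rank 1.
The 3 values of 580 occupy positions 4–6 → each gets rank 4.
Site 2 values → pooled ranks: 555→7, 395→9, 354→10, 899→1
Rank sum = 7 + 9 + 10 + 1 = 27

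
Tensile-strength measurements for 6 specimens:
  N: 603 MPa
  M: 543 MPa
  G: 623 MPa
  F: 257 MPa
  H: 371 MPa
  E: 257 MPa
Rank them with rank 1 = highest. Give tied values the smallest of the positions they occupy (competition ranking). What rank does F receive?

Sorted (descending): 623, 603, 543, 371, 257, 257
The 2 values of 257 occupy positions 5–6 → each gets rank 5.
F has value 257 MPa → rank 5.

5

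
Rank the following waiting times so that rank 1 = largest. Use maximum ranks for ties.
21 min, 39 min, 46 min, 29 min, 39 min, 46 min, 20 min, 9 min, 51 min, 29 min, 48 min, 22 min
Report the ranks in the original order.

10, 6, 4, 8, 6, 4, 11, 12, 1, 8, 2, 9

Sorted (descending): 51, 48, 46, 46, 39, 39, 29, 29, 22, 21, 20, 9
The 2 values of 46 occupy positions 3–4 → each gets rank 4.
The 2 values of 39 occupy positions 5–6 → each gets rank 6.
The 2 values of 29 occupy positions 7–8 → each gets rank 8.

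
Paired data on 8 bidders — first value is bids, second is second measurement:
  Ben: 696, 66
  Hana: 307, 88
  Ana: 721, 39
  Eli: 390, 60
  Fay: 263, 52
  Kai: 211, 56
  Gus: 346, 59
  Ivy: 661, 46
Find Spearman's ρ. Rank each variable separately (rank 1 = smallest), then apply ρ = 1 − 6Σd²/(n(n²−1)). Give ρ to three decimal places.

-0.214

Ranks of variable 1: 7, 3, 8, 5, 2, 1, 4, 6
Ranks of variable 2: 7, 8, 1, 6, 3, 4, 5, 2
d = r₁ − r₂: 0, -5, 7, -1, -1, -3, -1, 4
d²: 0, 25, 49, 1, 1, 9, 1, 16; Σd² = 102
ρ = 1 − 6·102/(8·63) = 1 − 612/504 = -0.214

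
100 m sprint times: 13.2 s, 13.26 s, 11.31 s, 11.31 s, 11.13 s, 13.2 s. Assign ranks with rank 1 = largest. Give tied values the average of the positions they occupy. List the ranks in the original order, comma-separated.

2.5, 1, 4.5, 4.5, 6, 2.5

Sorted (descending): 13.26, 13.2, 13.2, 11.31, 11.31, 11.13
The 2 values of 13.2 occupy positions 2–3 → average rank (2+3)/2 = 2.5.
The 2 values of 11.31 occupy positions 4–5 → average rank (4+5)/2 = 4.5.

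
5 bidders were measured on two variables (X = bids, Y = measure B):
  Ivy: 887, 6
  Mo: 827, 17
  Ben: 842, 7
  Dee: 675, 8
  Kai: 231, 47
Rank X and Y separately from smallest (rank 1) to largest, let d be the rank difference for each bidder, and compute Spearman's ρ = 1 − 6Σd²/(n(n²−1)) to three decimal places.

Ranks of variable 1: 5, 3, 4, 2, 1
Ranks of variable 2: 1, 4, 2, 3, 5
d = r₁ − r₂: 4, -1, 2, -1, -4
d²: 16, 1, 4, 1, 16; Σd² = 38
ρ = 1 − 6·38/(5·24) = 1 − 228/120 = -0.900

-0.900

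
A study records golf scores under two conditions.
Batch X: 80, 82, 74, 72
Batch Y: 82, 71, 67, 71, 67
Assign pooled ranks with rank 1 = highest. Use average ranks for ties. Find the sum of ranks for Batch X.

Sorted (descending): 82, 82, 80, 74, 72, 71, 71, 67, 67
The 2 values of 82 occupy positions 1–2 → average rank (1+2)/2 = 1.5.
The 2 values of 71 occupy positions 6–7 → average rank (6+7)/2 = 6.5.
The 2 values of 67 occupy positions 8–9 → average rank (8+9)/2 = 8.5.
Batch X values → pooled ranks: 80→3, 82→1.5, 74→4, 72→5
Rank sum = 3 + 1.5 + 4 + 5 = 13.5

13.5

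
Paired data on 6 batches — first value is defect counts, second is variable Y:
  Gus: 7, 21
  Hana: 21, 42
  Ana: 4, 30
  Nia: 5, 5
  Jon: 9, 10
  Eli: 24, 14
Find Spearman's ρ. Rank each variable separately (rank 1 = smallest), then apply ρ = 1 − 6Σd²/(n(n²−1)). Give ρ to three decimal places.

0.086

Ranks of variable 1: 3, 5, 1, 2, 4, 6
Ranks of variable 2: 4, 6, 5, 1, 2, 3
d = r₁ − r₂: -1, -1, -4, 1, 2, 3
d²: 1, 1, 16, 1, 4, 9; Σd² = 32
ρ = 1 − 6·32/(6·35) = 1 − 192/210 = 0.086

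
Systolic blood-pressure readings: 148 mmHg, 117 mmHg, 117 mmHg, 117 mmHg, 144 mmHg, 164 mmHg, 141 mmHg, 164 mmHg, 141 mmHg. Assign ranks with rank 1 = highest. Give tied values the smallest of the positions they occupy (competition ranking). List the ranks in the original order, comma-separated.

3, 7, 7, 7, 4, 1, 5, 1, 5

Sorted (descending): 164, 164, 148, 144, 141, 141, 117, 117, 117
The 2 values of 164 occupy positions 1–2 → each gets rank 1.
The 2 values of 141 occupy positions 5–6 → each gets rank 5.
The 3 values of 117 occupy positions 7–9 → each gets rank 7.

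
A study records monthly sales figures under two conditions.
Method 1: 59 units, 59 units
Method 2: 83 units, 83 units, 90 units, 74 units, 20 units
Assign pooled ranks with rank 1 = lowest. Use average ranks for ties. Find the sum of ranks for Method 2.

Sorted (ascending): 20, 59, 59, 74, 83, 83, 90
The 2 values of 59 occupy positions 2–3 → average rank (2+3)/2 = 2.5.
The 2 values of 83 occupy positions 5–6 → average rank (5+6)/2 = 5.5.
Method 2 values → pooled ranks: 83→5.5, 83→5.5, 90→7, 74→4, 20→1
Rank sum = 5.5 + 5.5 + 7 + 4 + 1 = 23

23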